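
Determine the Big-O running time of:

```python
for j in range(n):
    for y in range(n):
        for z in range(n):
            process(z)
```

Time complexity: O(n^3).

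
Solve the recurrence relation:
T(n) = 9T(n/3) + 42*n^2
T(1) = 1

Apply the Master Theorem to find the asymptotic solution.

a=9, b=3, f(n)=42*n^2. log_3(9) = 2. Case 2: T(n) = O(n^2 log n).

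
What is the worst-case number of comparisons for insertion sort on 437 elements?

Insertion sort on reverse-sorted input: 1 + 2 + ... + (437-1) = 95266 comparisons.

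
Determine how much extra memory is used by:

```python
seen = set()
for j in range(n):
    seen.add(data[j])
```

Space complexity: O(n).
Auxiliary storage grows linearly with the input size n in the worst case.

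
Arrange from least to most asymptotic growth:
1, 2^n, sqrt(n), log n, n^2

Ordered by growth rate: 1 < log n < sqrt(n) < n^2 < 2^n.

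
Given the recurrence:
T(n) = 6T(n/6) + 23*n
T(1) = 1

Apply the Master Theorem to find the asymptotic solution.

a=6, b=6, f(n)=23*n. log_6(6) = 1. Case 2: T(n) = O(n log n).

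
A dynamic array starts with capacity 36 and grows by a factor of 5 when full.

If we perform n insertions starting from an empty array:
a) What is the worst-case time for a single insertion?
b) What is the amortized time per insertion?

(a) Worst-case single insertion: O(n) -- when the array is full at capacity c, the resize copies all c elements, and c can be Theta(n).
(b) Resizes happen at sizes 36, 180, 900, ... Total copy cost for n insertions: 36 + 180 + ... = O(n) (geometric series with ratio 1/5). Amortized cost per insertion: O(n)/n = O(1).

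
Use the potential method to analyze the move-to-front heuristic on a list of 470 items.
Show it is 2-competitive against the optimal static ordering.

Let Phi = number of inversions between the MTF list and the optimal static list (0 <= Phi <= C(470,2)). Accessing an element at MTF position k and optimal position j: the move-to-front destroys all k-1 inversions in front of it that are not in front in optimal (>= k-j of them) and creates at most j-1 new ones. Amortized cost <= k + (j-1) - (k-j) = 2j - 1 <= 2 * optimal cost.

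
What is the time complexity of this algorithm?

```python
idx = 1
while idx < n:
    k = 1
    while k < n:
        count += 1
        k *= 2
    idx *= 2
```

Time complexity: O(log^2 n).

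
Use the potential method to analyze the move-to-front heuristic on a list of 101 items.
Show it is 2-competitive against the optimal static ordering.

Let Phi = number of inversions between the MTF list and the optimal static list (0 <= Phi <= C(101,2)). Accessing an element at MTF position k and optimal position j: the move-to-front destroys all k-1 inversions in front of it that are not in front in optimal (>= k-j of them) and creates at most j-1 new ones. Amortized cost <= k + (j-1) - (k-j) = 2j - 1 <= 2 * optimal cost.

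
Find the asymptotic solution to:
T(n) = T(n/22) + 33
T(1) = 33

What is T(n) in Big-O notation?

Each step divides n by 22 and adds 33. After log_22(n) steps, T(n) = O(log n).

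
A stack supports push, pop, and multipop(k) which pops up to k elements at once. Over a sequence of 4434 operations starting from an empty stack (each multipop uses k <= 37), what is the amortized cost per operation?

Each element is pushed exactly once and popped at most once (whether by pop or as part of a multipop). So the total number of individual pops over the whole sequence is at most the number of pushes, which is at most 4434. Total work <= 2 * 4434, hence O(1) amortized per operation.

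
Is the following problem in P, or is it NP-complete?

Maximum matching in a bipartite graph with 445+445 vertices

This problem is in P: Hopcroft-Karp runs in O(E sqrt(V)).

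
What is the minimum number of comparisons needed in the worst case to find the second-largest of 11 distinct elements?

Lower bound: finding the max needs 11-1 comparisons. By the adversary weight-doubling argument, the max must personally win >= ceil(log_2(11)) = 4 comparisons; the 2nd-largest is among those 4 losers, needing 4-1 more comparisons. Total >= 11-1 + 4-1 = 13. A balanced knockout tournament achieves this.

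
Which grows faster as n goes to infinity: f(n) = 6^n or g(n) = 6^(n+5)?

f(n) = 6^n and g(n) = 6^(n+5) are Theta of each other: 6^(n+5) = 6^5 * 6^n = Theta(6^n).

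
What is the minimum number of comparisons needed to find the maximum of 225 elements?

Finding the maximum requires 224 comparisons. Each comparison eliminates exactly one candidate. With 225 candidates, we need 224 eliminations.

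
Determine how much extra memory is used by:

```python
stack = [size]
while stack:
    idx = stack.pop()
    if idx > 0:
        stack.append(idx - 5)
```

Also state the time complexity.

Space complexity: O(1).
Only a constant amount of auxiliary storage is used; nothing grows with n.
Time complexity: O(n).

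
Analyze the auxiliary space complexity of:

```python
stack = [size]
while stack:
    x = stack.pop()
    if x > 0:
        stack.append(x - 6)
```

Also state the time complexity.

Space complexity: O(1).
Only a constant amount of auxiliary storage is used; nothing grows with n.
Time complexity: O(n).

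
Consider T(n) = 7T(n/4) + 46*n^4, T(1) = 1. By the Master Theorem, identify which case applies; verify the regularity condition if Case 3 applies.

a=7, b=4, f(n)=46*n^4.
log_4(7) = 1.404 < 4.
f(n) = Omega(n^(1.404+epsilon)) for some epsilon > 0, so Case 3 is the candidate.
Regularity: a*f(n/b) = 7*46*(n/4)^4 = (7/256)*46*n^4 <= c*f(n) with c = 7/256 < 1. Satisfied.
Case 3: T(n) = Theta(n^4).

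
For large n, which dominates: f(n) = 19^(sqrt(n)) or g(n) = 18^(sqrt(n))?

f(n) = 19^(sqrt(n)) grows faster: ratio is (19/18)^(sqrt(n)) -> infinity since 19/18 > 1.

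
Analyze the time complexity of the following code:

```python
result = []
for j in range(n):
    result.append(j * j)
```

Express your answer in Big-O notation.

Time complexity: O(n).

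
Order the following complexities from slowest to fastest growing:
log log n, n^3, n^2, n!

Ordered by growth rate: log log n < n^2 < n^3 < n!.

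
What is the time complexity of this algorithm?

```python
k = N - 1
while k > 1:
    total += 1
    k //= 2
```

Time complexity: O(log n).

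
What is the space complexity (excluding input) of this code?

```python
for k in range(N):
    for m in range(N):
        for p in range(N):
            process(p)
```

Space complexity: O(1).
Only a constant amount of auxiliary storage is used; nothing grows with n.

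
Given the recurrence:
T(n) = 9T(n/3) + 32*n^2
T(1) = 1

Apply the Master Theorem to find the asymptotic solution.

a=9, b=3, f(n)=32*n^2. log_3(9) = 2. Case 2: T(n) = O(n^2 log n).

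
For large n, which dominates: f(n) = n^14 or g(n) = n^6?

f(n) = n^14 grows faster: n^14/n^6 = n^8 -> infinity.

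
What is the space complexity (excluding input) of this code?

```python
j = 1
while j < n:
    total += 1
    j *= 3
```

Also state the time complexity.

Space complexity: O(1).
Only a constant amount of auxiliary storage is used; nothing grows with n.
Time complexity: O(log n).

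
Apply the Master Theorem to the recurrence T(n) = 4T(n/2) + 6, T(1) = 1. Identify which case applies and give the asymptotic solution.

a=4, b=2, f(n)=6.
log_2(4) = 2 > 0.
Since f(n) = O(n^0) is polynomially smaller than n^2, Case 1 applies.
T(n) = Theta(n^2).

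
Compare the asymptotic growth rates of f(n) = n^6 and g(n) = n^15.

g(n) = n^15 grows faster: n^15/n^6 = n^9 -> infinity.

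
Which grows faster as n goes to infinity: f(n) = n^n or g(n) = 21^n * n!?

g(n) = 21^n * n! grows faster: by Stirling n! ~ sqrt(2 pi n)(n/e)^n, so 21^n n! / n^n ~ (21/e)^n sqrt(2 pi n) -> infinity since 21/e > 1.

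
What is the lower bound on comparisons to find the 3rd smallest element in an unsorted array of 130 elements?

Finding the 3rd smallest of 130 elements requires Omega(n) comparisons. Every element must participate in at least one comparison; otherwise it could be the 3rd smallest.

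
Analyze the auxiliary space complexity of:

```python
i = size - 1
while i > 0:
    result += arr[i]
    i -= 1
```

Space complexity: O(1).
Only a constant amount of auxiliary storage is used; nothing grows with n.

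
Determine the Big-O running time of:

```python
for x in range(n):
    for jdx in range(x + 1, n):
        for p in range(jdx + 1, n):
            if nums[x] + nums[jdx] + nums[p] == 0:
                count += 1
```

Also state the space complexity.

Time complexity: O(n^3).
Space complexity: O(1).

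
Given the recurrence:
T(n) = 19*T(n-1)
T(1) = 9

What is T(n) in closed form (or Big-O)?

Each step multiplies by 19. T(n) = T(1)*19^(n-1) = 9*19^(n-1).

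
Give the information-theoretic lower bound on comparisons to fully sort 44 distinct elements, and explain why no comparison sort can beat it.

A comparison sort is a binary decision tree whose leaves are the 44! = 2658271574788448768043625811014615890319638528000000000 possible output permutations. A binary tree with L leaves has height >= ceil(log_2(L)). So any comparison sort needs >= ceil(log_2(44!)) = 181 comparisons in the worst case.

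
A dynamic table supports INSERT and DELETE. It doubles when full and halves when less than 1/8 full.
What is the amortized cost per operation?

Using potential function Phi = |2*num_items - table_size| when load > 1/2, and Phi = table_size/2 - num_items otherwise. The gap of 1/8 vs 1/2 for shrinking prevents thrashing. Both insert and delete have O(1) amortized cost.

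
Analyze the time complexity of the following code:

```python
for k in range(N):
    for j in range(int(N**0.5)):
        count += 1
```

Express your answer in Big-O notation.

Time complexity: O(n * sqrt(n)).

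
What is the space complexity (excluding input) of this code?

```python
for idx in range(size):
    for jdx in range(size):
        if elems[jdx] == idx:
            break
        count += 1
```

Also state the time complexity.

Space complexity: O(1).
Only a constant amount of auxiliary storage is used; nothing grows with n.
Time complexity: O(n^2).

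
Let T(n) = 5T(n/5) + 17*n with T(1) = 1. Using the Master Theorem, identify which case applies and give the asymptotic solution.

a=5, b=5, f(n)=17*n.
log_5(5) = 1, so n^(log_b(a)) = n.
f(n) = Theta(n), so Case 2 applies.
T(n) = Theta(n log n).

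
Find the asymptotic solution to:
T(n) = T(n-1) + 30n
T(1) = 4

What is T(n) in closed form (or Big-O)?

Unrolling: T(n) = 4 + 30*(2 + 3 + ... + n) = 4 + 30*(n(n+1)/2 - 1) = O(n^2).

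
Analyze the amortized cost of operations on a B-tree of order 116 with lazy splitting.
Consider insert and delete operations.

In a B-tree of order 116, a node splits when it has 116 keys. With lazy splitting, we use potential Phi = number of full nodes + number of near-empty nodes. Each split costs O(1) but reduces potential. Between splits, at least 58 insertions must occur in that node. Amortized structural cost is O(1) per operation, plus O(log_116 n) traversal.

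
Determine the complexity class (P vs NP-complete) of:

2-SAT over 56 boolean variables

This problem is in P: 2-SAT is solvable in linear time via implication-graph SCCs.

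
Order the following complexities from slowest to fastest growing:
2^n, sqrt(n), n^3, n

Ordered by growth rate: sqrt(n) < n < n^3 < 2^n.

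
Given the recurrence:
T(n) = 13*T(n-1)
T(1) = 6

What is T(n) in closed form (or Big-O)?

Each step multiplies by 13. T(n) = T(1)*13^(n-1) = 6*13^(n-1).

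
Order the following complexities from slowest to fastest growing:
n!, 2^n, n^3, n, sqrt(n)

Ordered by growth rate: sqrt(n) < n < n^3 < 2^n < n!.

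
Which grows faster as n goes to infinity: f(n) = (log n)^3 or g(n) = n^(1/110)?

g(n) = n^(1/110) grows faster: any positive power of n dominates any polylog.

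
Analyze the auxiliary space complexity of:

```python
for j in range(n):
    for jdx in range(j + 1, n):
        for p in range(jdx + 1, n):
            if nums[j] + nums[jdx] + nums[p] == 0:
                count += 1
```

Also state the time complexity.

Space complexity: O(1).
Only a constant amount of auxiliary storage is used; nothing grows with n.
Time complexity: O(n^3).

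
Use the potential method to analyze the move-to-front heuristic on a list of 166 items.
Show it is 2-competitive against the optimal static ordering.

Let Phi = number of inversions between the MTF list and the optimal static list (0 <= Phi <= C(166,2)). Accessing an element at MTF position k and optimal position j: the move-to-front destroys all k-1 inversions in front of it that are not in front in optimal (>= k-j of them) and creates at most j-1 new ones. Amortized cost <= k + (j-1) - (k-j) = 2j - 1 <= 2 * optimal cost.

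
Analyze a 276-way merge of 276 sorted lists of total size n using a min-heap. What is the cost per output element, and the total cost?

Maintain a min-heap of size 276 holding the current head of each list. Each output step does one extract-min (O(log 276)) and one insert of that list's next element (O(log 276)). Each of the n elements passes through the heap exactly once, so the total cost is O(n log 276), i.e. O(log 276) per output element.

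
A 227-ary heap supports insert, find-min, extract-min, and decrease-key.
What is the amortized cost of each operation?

The 227-ary heap has height O(log_227 n). Insert sifts up: O(log_227 n). Find-min reads the root: O(1). Extract-min sifts down comparing 227 children per level: O(227 * log_227 n). Decrease-key sifts up: O(log_227 n).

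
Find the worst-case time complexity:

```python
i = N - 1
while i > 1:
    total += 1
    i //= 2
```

Time complexity: O(log n).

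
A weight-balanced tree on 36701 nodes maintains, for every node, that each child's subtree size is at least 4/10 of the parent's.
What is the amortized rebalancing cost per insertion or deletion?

With balance ratio 4/10, tree height is O(log_{10/4}(36701)) = O(log n). A rebalance at a node of size s costs O(s) but requires Omega(s) updates in that subtree to retrigger. Summed over the O(log n) ancestors of the touched leaf, amortized rebalancing is O(log n).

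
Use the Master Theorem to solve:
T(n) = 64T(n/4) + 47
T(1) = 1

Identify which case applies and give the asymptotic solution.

a=64, b=4, f(n)=47.
log_4(64) = 3 > 0.
Since f(n) = O(n^0) is polynomially smaller than n^3, Case 1 applies.
T(n) = Theta(n^3).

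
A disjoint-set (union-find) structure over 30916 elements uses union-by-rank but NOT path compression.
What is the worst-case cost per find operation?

Union-by-rank alone keeps every tree's height <= log_2(30916) ~= 14.9. Each find traverses from a node to its root, costing O(height) = O(log n). Without path compression this bound is tight.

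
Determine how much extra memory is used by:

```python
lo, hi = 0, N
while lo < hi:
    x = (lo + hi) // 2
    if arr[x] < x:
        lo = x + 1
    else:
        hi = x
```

Space complexity: O(1).
Only a constant amount of auxiliary storage is used; nothing grows with n.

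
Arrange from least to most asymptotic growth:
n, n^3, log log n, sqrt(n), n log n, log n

Ordered by growth rate: log log n < log n < sqrt(n) < n < n log n < n^3.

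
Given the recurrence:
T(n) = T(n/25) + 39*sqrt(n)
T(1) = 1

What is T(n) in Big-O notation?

Each level contributes sqrt(n/25^k). Geometric series with ratio 1/sqrt(25) < 1 sums to O(sqrt(n)).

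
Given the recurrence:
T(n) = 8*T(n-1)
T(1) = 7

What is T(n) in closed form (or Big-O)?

Each step multiplies by 8. T(n) = T(1)*8^(n-1) = 7*8^(n-1).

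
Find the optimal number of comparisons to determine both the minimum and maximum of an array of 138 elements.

Naive approach: 274 comparisons (137 for max + 137 for min).
Optimal: Compare elements in pairs first (floor(n/2) = 69 comparisons), then find max among winners and min among losers (68 comparisons each).
Total: ceil(3n/2) - 2 = 205 comparisons. An adversary argument shows this is also a lower bound.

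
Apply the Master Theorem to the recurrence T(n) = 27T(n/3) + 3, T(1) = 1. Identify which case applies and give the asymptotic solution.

a=27, b=3, f(n)=3.
log_3(27) = 3 > 0.
Since f(n) = O(n^0) is polynomially smaller than n^3, Case 1 applies.
T(n) = Theta(n^3).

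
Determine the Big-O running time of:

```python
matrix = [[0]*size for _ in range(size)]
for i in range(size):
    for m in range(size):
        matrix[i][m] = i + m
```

Time complexity: O(n^2).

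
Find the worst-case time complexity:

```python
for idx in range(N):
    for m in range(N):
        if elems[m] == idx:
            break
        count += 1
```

Time complexity: O(n^2).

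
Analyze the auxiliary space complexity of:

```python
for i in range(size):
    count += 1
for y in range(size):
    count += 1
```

Space complexity: O(1).
Only a constant amount of auxiliary storage is used; nothing grows with n.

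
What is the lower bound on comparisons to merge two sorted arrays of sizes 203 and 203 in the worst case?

Adversary: with |203 - 203| <= 1 the inputs can be fully interleaved so that every adjacent pair in the merged output comes from different arrays. Then each of the 405 adjacent pairs must be directly compared, or the algorithm cannot determine their relative order. Standard merge meets this bound.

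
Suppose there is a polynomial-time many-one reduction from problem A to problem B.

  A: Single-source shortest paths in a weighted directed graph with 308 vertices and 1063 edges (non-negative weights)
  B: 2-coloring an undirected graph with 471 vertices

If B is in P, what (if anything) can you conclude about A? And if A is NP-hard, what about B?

A poly-time reduction A <=_p B means any A-instance can be transformed to a B-instance in poly time.
If B is in P: compose the reduction with B's poly-time algorithm to solve A in poly time, so A is in P.
If A is NP-hard: every NP problem reduces to A, which reduces to B; composing reductions, every NP problem reduces to B, so B is NP-hard.
(Here in fact A is P and B is P.)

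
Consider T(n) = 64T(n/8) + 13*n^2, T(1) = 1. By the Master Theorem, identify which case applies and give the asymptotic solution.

a=64, b=8, f(n)=13*n^2.
log_8(64) = 2, so n^(log_b(a)) = n^2.
f(n) = Theta(n^2), so Case 2 applies.
T(n) = Theta(n^2 log n).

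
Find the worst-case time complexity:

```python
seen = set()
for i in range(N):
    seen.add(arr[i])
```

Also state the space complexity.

Time complexity: O(n).
Space complexity: O(n).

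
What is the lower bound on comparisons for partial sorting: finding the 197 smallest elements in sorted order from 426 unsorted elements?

Finding 197 smallest of 426 in sorted order: Omega(426) to identify the 197 smallest, plus Omega(197 log 197) to sort them. Total: Omega(n + k log k).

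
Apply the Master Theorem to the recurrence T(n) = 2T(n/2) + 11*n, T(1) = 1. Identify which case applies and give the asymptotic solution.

a=2, b=2, f(n)=11*n.
log_2(2) = 1, so n^(log_b(a)) = n.
f(n) = Theta(n), so Case 2 applies.
T(n) = Theta(n log n).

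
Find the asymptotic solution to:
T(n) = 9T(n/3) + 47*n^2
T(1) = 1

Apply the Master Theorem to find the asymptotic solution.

a=9, b=3, f(n)=47*n^2. log_3(9) = 2. Case 2: T(n) = O(n^2 log n).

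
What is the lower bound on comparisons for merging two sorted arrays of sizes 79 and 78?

Adversary argument: with sizes 79 and 78 (differing by at most 1), interleave the two arrays so that every consecutive pair in the output comes from different inputs. Then each of the 156 adjacent output pairs must be directly compared, or the algorithm cannot determine their relative order. So 156 comparisons are necessary; standard merge achieves this.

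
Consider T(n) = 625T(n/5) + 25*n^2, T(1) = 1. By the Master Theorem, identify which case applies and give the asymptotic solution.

a=625, b=5, f(n)=25*n^2.
log_5(625) = 4 > 2.
Since f(n) = O(n^2) is polynomially smaller than n^4, Case 1 applies.
T(n) = Theta(n^4).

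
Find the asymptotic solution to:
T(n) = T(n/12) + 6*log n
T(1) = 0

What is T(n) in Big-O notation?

Each of the log_12(n) levels adds O(log n). T(n) = O(log^2 n).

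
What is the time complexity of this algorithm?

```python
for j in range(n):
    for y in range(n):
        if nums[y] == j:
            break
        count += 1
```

Time complexity: O(n^2).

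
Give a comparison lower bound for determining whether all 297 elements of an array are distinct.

In the algebraic decision-tree model, the YES region for element distinctness on 297 elements has 297! connected components (one per ordering). Ben-Or's theorem then gives a lower bound of Omega(log(n!)) = Omega(n log n).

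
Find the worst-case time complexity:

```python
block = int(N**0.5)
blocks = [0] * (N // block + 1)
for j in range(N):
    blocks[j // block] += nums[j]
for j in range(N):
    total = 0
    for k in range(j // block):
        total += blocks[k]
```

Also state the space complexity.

Time complexity: O(n * sqrt(n)).
Space complexity: O(sqrt(n)).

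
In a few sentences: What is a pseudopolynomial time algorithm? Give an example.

A pseudopolynomial algorithm runs in time polynomial in the numeric value of the input, but exponential in the input length. The dynamic programming solution for Subset Sum runs in O(n*W) where W is the target sum. This is pseudopolynomial because W can be exponential in the number of bits to represent it.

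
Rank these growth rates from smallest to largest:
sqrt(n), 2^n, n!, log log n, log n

Ordered by growth rate: log log n < log n < sqrt(n) < 2^n < n!.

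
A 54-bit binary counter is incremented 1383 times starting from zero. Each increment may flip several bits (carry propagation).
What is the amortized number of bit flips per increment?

Bit i flips on every 2^i-th increment, so over 1383 increments bit i flips floor(1383/2^i) times. Summing over i: total flips < 2 * 1383. Amortized: < 2 = O(1) per increment.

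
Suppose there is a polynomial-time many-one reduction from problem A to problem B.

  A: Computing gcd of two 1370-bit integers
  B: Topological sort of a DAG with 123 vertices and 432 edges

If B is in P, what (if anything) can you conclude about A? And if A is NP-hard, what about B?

A poly-time reduction A <=_p B means any A-instance can be transformed to a B-instance in poly time.
If B is in P: compose the reduction with B's poly-time algorithm to solve A in poly time, so A is in P.
If A is NP-hard: every NP problem reduces to A, which reduces to B; composing reductions, every NP problem reduces to B, so B is NP-hard.
(Here in fact A is P and B is P.)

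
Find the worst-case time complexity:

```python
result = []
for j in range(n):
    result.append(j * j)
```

Time complexity: O(n).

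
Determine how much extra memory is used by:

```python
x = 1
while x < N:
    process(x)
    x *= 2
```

Space complexity: O(1).
Only a constant amount of auxiliary storage is used; nothing grows with n.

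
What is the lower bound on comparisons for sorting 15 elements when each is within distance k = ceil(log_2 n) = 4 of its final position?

Partition the 15 positions into floor(n/k) blocks of k = 4 consecutive positions; any permutation within a block keeps every element within k of its final position, so there are at least (k!)^(n/k) distinguishable inputs. Lower bound: log_2((k!)^(n/k)) = (n/k) * log_2(k!) = Theta(n log k); with k = ceil(log_2 n), this is Omega(n log log n).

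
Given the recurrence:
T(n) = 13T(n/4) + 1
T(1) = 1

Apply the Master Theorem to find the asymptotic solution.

a=13, b=4, f(n)=1. log_4(13) = 1.85. Case 1 of Master Theorem: T(n) = O(n^1.85).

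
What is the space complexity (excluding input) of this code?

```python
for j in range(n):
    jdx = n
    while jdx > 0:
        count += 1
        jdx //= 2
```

Space complexity: O(1).
Only a constant amount of auxiliary storage is used; nothing grows with n.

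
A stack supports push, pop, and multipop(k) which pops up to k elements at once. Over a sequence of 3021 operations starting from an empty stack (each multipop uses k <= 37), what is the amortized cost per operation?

Each element is pushed exactly once and popped at most once (whether by pop or as part of a multipop). So the total number of individual pops over the whole sequence is at most the number of pushes, which is at most 3021. Total work <= 2 * 3021, hence O(1) amortized per operation.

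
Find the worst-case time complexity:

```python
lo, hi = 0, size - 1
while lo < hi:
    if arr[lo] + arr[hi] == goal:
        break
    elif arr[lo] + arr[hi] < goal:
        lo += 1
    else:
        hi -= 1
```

Time complexity: O(n).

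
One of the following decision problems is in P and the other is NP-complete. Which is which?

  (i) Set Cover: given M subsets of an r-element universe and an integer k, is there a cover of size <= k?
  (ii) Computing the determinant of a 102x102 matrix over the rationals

(i) is NP-complete: one of Karp's 21 NP-complete problems (with k part of the input).
(ii) is P: Gaussian elimination runs in O(n^3).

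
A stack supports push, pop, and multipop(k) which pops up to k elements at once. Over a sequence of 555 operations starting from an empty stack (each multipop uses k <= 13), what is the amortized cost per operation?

Each element is pushed exactly once and popped at most once (whether by pop or as part of a multipop). So the total number of individual pops over the whole sequence is at most the number of pushes, which is at most 555. Total work <= 2 * 555, hence O(1) amortized per operation.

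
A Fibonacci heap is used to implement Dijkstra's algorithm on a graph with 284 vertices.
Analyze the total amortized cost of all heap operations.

Dijkstra performs 284 insert, 284 extract-min, and at most E decrease-key operations. With Fibonacci heap: insert O(1) amortized, extract-min O(log n) amortized, decrease-key O(1) amortized. Total with n = 284: O(n * 1 + n * log n + E * 1) = O(n log n + E).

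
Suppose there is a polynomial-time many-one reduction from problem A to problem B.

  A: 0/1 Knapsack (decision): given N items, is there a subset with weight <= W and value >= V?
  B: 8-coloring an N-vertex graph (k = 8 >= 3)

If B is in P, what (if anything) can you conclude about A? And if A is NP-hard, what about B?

A poly-time reduction A <=_p B means any A-instance can be transformed to a B-instance in poly time.
If B is in P: compose the reduction with B's poly-time algorithm to solve A in poly time, so A is in P.
If A is NP-hard: every NP problem reduces to A, which reduces to B; composing reductions, every NP problem reduces to B, so B is NP-hard.
(Here in fact A is NP-complete and B is NP-complete.)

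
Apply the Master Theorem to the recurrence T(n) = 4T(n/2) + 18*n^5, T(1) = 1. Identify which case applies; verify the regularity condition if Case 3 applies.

a=4, b=2, f(n)=18*n^5.
log_2(4) = 2 < 5.
f(n) = Omega(n^(2+epsilon)) for some epsilon > 0, so Case 3 is the candidate.
Regularity: a*f(n/b) = 4*18*(n/2)^5 = (4/32)*18*n^5 <= c*f(n) with c = 4/32 < 1. Satisfied.
Case 3: T(n) = Theta(n^5).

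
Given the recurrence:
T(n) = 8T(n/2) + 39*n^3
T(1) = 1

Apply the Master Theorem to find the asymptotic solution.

a=8, b=2, f(n)=39*n^3. log_2(8) = 3. Case 2: T(n) = O(n^3 log n).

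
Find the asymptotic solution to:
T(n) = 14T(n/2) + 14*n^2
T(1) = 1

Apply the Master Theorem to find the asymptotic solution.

a=14, b=2, f(n)=14*n^2. log_2(14) = 3.807. Case 1 of Master Theorem: T(n) = O(n^3.807).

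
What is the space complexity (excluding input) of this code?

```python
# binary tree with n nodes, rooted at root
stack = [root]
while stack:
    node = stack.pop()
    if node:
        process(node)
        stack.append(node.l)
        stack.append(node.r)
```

Space complexity: O(n).
Auxiliary storage grows linearly with the input size n in the worst case.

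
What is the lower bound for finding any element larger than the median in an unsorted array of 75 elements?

To find an element larger than the median of 75 elements, we must see Omega(n) elements. Without seeing enough elements, an adversary can make any unseen element the median.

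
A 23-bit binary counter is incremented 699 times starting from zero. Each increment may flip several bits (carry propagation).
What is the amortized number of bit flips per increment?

Bit i flips on every 2^i-th increment, so over 699 increments bit i flips floor(699/2^i) times. Summing over i: total flips < 2 * 699. Amortized: < 2 = O(1) per increment.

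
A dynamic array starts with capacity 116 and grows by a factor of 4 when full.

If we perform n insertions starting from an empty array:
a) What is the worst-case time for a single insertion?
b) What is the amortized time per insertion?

(a) Worst-case single insertion: O(n) -- when the array is full at capacity c, the resize copies all c elements, and c can be Theta(n).
(b) Resizes happen at sizes 116, 464, 1856, ... Total copy cost for n insertions: 116 + 464 + ... = O(n) (geometric series with ratio 1/4). Amortized cost per insertion: O(n)/n = O(1).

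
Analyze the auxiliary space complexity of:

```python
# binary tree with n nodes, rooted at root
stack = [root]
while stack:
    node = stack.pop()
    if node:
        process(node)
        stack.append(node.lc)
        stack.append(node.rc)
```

Space complexity: O(n).
Auxiliary storage grows linearly with the input size n in the worst case.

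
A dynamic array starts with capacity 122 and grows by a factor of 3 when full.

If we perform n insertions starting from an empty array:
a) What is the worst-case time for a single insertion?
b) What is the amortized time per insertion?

(a) Worst-case single insertion: O(n) -- when the array is full at capacity c, the resize copies all c elements, and c can be Theta(n).
(b) Resizes happen at sizes 122, 366, 1098, ... Total copy cost for n insertions: 122 + 366 + ... = O(n) (geometric series with ratio 1/3). Amortized cost per insertion: O(n)/n = O(1).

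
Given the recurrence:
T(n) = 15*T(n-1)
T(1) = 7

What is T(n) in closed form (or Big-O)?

Each step multiplies by 15. T(n) = T(1)*15^(n-1) = 7*15^(n-1).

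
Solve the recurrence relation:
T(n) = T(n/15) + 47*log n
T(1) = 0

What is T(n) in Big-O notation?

Each of the log_15(n) levels adds O(log n). T(n) = O(log^2 n).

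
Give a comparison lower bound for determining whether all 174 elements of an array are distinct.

In the algebraic decision-tree model, the YES region for element distinctness on 174 elements has 174! connected components (one per ordering). Ben-Or's theorem then gives a lower bound of Omega(log(n!)) = Omega(n log n).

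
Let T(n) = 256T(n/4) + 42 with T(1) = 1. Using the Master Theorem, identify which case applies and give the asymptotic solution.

a=256, b=4, f(n)=42.
log_4(256) = 4 > 0.
Since f(n) = O(n^0) is polynomially smaller than n^4, Case 1 applies.
T(n) = Theta(n^4).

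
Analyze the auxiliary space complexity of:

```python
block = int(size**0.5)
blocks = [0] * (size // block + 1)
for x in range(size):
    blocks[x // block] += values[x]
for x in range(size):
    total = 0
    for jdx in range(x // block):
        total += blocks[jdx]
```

Space complexity: O(sqrt(n)).
Storage scales with sqrt(n).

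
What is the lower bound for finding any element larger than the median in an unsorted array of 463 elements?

To find an element larger than the median of 463 elements, we must see Omega(n) elements. Without seeing enough elements, an adversary can make any unseen element the median.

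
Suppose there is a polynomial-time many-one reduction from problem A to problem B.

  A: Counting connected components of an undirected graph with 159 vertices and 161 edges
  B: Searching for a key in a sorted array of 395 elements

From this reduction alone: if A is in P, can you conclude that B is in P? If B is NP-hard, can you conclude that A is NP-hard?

A poly-time reduction A <=_p B transfers tractability DOWN (B easy => A easy) and hardness UP (A hard => B hard), not the reverse.
From A in P, the reduction alone does NOT give B in P: any problem in P trivially reduces to SAT, yet SAT is not known to be in P.
From B NP-hard, the reduction alone does NOT give A NP-hard: again, easy problems reduce to hard ones.
(Here in fact A is P and B is P.)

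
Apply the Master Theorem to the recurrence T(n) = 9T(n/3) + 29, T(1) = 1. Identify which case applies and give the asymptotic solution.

a=9, b=3, f(n)=29.
log_3(9) = 2 > 0.
Since f(n) = O(n^0) is polynomially smaller than n^2, Case 1 applies.
T(n) = Theta(n^2).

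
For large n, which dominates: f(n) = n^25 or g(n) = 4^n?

g(n) = 4^n grows faster: any exponential with base > 1 dominates every polynomial.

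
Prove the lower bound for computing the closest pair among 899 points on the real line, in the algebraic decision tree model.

Reduction from element distinctness: given 899 reals, the closest-pair distance is 0 iff two are equal. Element distinctness has an Omega(n log n) lower bound in the algebraic decision tree model (Ben-Or). Therefore closest pair on a line also requires Omega(n log n). Sorting then a linear scan achieves this.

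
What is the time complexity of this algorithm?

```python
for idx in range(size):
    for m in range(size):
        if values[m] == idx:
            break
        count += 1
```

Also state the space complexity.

Time complexity: O(n^2).
Space complexity: O(1).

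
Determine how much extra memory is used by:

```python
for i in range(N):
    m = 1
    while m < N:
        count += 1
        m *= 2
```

Space complexity: O(1).
Only a constant amount of auxiliary storage is used; nothing grows with n.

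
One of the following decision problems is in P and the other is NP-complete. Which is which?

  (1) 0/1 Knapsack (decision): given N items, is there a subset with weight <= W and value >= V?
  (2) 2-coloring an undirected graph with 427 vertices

(1) is NP-complete: reduces from Subset Sum.
(2) is P: 2-coloring is bipartiteness testing via BFS, O(V+E).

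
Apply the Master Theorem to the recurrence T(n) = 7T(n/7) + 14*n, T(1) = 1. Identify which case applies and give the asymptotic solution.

a=7, b=7, f(n)=14*n.
log_7(7) = 1, so n^(log_b(a)) = n.
f(n) = Theta(n), so Case 2 applies.
T(n) = Theta(n log n).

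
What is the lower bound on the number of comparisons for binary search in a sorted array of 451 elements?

With 451 possible positions, we need at least ceil(log_2(451)) = 9 comparisons. Each comparison splits the remaining candidates by at most half.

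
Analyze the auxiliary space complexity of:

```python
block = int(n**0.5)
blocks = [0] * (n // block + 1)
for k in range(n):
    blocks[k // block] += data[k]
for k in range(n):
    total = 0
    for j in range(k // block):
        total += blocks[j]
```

Space complexity: O(sqrt(n)).
Storage scales with sqrt(n).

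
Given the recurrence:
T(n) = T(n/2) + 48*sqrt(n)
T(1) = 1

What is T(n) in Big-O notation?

Each level contributes sqrt(n/2^k). Geometric series with ratio 1/sqrt(2) < 1 sums to O(sqrt(n)).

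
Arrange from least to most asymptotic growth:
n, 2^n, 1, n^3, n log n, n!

Ordered by growth rate: 1 < n < n log n < n^3 < 2^n < n!.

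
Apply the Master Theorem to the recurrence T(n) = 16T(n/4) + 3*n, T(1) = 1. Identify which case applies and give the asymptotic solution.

a=16, b=4, f(n)=3*n.
log_4(16) = 2 > 1.
Since f(n) = O(n^1) is polynomially smaller than n^2, Case 1 applies.
T(n) = Theta(n^2).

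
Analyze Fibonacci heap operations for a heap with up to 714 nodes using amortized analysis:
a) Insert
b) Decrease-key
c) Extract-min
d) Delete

Fibonacci heaps use lazy consolidation. Potential function Phi = t + 2m (t = number of trees, m = marked nodes).
- Insert: O(1) actual, Delta Phi = +1 (one new tree) => O(1) amortized.
- Decrease-key: with c cascading cuts, actual cost is O(c); Delta Phi <= c - 2(c-1) + 2 = 4 - c (c new trees; >= c-1 marks cleared; <= 1 new mark). Amortized O(c) + (4 - c) = O(1).
- Extract-min: O(D(n) + t) actual; consolidation drops t to <= D(n)+1, so Delta Phi pays for the t term. D(n) = O(log n) for n = 714 => O(log n) amortized.
- Delete: decrease-key to -inf then extract-min = O(log n).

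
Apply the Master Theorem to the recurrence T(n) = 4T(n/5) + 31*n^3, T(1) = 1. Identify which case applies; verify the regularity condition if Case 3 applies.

a=4, b=5, f(n)=31*n^3.
log_5(4) = 0.8614 < 3.
f(n) = Omega(n^(0.8614+epsilon)) for some epsilon > 0, so Case 3 is the candidate.
Regularity: a*f(n/b) = 4*31*(n/5)^3 = (4/125)*31*n^3 <= c*f(n) with c = 4/125 < 1. Satisfied.
Case 3: T(n) = Theta(n^3).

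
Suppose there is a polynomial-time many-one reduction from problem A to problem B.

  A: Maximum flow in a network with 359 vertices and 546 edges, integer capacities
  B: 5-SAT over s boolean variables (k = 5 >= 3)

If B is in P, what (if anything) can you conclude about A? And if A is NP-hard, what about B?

A poly-time reduction A <=_p B means any A-instance can be transformed to a B-instance in poly time.
If B is in P: compose the reduction with B's poly-time algorithm to solve A in poly time, so A is in P.
If A is NP-hard: every NP problem reduces to A, which reduces to B; composing reductions, every NP problem reduces to B, so B is NP-hard.
(Here in fact A is P and B is NP-complete.)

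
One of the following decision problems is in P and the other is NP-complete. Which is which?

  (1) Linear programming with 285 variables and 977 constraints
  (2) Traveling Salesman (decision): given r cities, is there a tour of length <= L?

(1) is P: the ellipsoid and interior-point methods run in polynomial time.
(2) is NP-complete: reduces from Hamiltonian Cycle.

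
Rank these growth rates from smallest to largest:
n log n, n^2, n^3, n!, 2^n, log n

Ordered by growth rate: log n < n log n < n^2 < n^3 < 2^n < n!.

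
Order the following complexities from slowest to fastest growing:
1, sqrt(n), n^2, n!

Ordered by growth rate: 1 < sqrt(n) < n^2 < n!.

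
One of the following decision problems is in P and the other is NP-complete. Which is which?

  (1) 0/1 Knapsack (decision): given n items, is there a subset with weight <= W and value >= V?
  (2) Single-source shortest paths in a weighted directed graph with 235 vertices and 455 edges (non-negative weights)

(1) is NP-complete: reduces from Subset Sum.
(2) is P: Dijkstra's algorithm runs in O((V+E) log V).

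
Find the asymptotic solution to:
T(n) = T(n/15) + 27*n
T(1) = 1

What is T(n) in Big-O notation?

Geometric series: 27*n*(1 + 1/15 + 1/15^2 + ...) = O(n). T(n) = O(n).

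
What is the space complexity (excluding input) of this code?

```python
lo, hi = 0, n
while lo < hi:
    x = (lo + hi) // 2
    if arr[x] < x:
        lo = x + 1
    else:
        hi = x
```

Space complexity: O(1).
Only a constant amount of auxiliary storage is used; nothing grows with n.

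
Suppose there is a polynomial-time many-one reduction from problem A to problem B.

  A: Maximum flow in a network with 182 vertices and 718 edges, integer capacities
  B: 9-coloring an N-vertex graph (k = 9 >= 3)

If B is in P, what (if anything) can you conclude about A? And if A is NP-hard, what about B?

A poly-time reduction A <=_p B means any A-instance can be transformed to a B-instance in poly time.
If B is in P: compose the reduction with B's poly-time algorithm to solve A in poly time, so A is in P.
If A is NP-hard: every NP problem reduces to A, which reduces to B; composing reductions, every NP problem reduces to B, so B is NP-hard.
(Here in fact A is P and B is NP-complete.)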